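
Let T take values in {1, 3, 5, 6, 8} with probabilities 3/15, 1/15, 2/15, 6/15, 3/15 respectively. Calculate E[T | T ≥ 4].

P(T ≥ 4) = 11/15.
Σ over the event: 5·2/15 + 6·2/5 + 8·1/5 = 14/3.
E[T | T ≥ 4] = (14/3) / (11/15) = 70/11.

70/11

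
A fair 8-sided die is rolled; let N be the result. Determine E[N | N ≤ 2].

Given N ≤ 2, N is equally likely to be any of {1, 2}.
E[N | N ≤ 2] = (1 + 2) / 2 = 3/2.

3/2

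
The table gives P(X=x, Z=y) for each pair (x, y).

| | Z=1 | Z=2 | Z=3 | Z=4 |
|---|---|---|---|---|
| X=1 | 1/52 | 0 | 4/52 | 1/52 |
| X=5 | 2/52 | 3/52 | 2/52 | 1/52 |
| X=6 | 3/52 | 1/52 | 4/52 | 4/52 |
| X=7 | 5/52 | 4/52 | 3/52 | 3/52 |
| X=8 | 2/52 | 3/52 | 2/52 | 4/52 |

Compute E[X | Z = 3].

5

P(Z = 3) = 15/52.
Σ X·P over the event = 1·(4/52) + 5·(2/52) + 6·(4/52) + 7·(3/52) + 8·(2/52) = 75/52.
E[X | Z = 3] = (75/52) / (15/52) = 5.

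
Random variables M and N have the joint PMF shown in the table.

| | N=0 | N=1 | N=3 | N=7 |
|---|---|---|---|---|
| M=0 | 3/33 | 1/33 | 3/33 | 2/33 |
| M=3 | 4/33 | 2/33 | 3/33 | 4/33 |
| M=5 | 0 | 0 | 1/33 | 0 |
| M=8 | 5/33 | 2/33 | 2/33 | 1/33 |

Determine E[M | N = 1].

22/5

P(N = 1) = 5/33.
Σ M·P over the event = 0·(1/33) + 3·(2/33) + 8·(2/33) = 2/3.
E[M | N = 1] = (2/3) / (5/33) = 22/5.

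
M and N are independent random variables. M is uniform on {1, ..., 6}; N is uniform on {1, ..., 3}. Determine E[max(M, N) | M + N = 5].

Outcomes with M + N = 5: (2,3), (3,2), (4,1), each with probability 1/18.
E[max(M, N) | M + N = 5] = (3 + 3 + 4) / 3 = 10/3.

10/3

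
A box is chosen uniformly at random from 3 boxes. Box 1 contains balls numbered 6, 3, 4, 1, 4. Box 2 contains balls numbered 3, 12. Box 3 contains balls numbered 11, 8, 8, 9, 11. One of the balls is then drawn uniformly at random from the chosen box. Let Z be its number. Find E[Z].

E[Z | box 1] = (6+3+4+1+4)/5 = 18/5.
E[Z | box 2] = (3+12)/2 = 15/2.
E[Z | box 3] = (11+8+8+9+11)/5 = 47/5.
By the law of total expectation,
E[Z] = (1/3)·(18/5) + (1/3)·(15/2) + (1/3)·(47/5) = 41/6.

41/6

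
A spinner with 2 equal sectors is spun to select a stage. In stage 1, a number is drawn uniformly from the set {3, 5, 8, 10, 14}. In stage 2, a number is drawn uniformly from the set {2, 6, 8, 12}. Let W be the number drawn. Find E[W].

E[W | stage 1] = (3+5+8+10+14)/5 = 8.
E[W | stage 2] = (2+6+8+12)/4 = 7.
By the law of total expectation,
E[W] = (1/2)·(8) + (1/2)·(7) = 15/2.

15/2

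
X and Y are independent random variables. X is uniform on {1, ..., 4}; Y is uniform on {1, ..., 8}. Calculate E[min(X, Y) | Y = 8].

5/2

P(Y = 8) = 1/8.
Summing min(X,Y)·P(x,y) over outcomes with Y = 8 gives 5/16.
E[min(X, Y) | Y = 8] = (5/16) / (1/8) = 5/2.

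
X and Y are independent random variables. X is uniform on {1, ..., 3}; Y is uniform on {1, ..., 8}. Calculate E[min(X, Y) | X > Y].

4/3

Outcomes with X > Y: (2,1), (3,1), (3,2), each with probability 1/24.
E[min(X, Y) | X > Y] = (1 + 1 + 2) / 3 = 4/3.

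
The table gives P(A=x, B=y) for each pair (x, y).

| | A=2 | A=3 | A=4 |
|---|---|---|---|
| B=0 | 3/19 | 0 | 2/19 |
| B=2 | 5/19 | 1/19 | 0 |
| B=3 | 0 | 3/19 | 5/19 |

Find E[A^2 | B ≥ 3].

107/8

P(B ≥ 3) = 8/19.
Σ A^2·P over the event = 9·(3/19) + 16·(5/19) = 107/19.
E[A^2 | B ≥ 3] = (107/19) / (8/19) = 107/8.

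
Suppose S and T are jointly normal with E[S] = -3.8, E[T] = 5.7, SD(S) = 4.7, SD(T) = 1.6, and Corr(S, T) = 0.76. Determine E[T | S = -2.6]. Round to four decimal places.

The regression of T on S has slope ρ·σ_T/σ_S and passes through (μ_S, μ_T).
E[T | S=-2.6] = 5.7 + (0.76)·(1.6/4.7)·(-2.6 − (-3.8)) = 5.7 + (0.25872)·(1.2) = 6.0105.

6.0105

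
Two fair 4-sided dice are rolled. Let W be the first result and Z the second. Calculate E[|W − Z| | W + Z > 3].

P(W + Z > 3) = 13/16.
Summing |W−Z|·P(x,y) over outcomes with W + Z > 3 gives 9/8.
E[|W − Z| | W + Z > 3] = (9/8) / (13/16) = 18/13.

18/13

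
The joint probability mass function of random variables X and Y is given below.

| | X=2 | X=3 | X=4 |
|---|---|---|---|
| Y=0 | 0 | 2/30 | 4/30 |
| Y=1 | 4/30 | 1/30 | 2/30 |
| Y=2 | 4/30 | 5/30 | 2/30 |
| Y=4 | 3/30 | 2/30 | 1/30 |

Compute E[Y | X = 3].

P(X = 3) = 1/3.
Summing Y·P(X=x,Y=y) over the conditioning event gives 19/30.
E[Y | X = 3] = (19/30) / (1/3) = 19/10.

19/10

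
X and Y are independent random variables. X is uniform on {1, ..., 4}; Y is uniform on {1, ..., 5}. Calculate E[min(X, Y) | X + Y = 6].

P(X + Y = 6) = 1/5.
Summing min(X,Y)·P(x,y) over outcomes with X + Y = 6 gives 2/5.
E[min(X, Y) | X + Y = 6] = (2/5) / (1/5) = 2.

2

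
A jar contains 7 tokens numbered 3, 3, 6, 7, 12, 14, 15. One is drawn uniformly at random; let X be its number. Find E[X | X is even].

P(X is even) = 3/7.
Σ over the event: 6·1/7 + 12·1/7 + 14·1/7 = 32/7.
E[X | X is even] = (32/7) / (3/7) = 32/3.

32/3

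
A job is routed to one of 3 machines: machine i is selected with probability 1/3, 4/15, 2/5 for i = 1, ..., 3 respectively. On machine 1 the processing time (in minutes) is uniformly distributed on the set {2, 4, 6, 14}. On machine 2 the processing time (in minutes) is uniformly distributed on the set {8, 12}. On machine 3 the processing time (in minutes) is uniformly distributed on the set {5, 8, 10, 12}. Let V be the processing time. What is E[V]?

E[V | machine 1] = (2+4+6+14)/4 = 13/2.
E[V | machine 2] = (8+12)/2 = 10.
E[V | machine 3] = (5+8+10+12)/4 = 35/4.
By the law of total expectation,
E[V] = (1/3)·(13/2) + (4/15)·(10) + (2/5)·(35/4) = 25/3.

25/3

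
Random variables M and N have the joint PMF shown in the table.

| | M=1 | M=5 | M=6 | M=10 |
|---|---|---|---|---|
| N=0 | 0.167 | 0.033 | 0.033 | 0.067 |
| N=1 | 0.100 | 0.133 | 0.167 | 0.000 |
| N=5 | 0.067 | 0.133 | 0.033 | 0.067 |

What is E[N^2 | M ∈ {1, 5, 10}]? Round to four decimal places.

P(M ∈ {1, 5, 10}) = 0.767.
Σ N^2·P over the event = 0·(0.167) + 1·(0.100) + 25·(0.067) + 0·(0.033) + 1·(0.133) + 25·(0.133) + 0·(0.067) + 25·(0.067) = 6.908.
E[N^2 | M ∈ {1, 5, 10}] = (6.908) / (0.767) = 9.0065.

9.0065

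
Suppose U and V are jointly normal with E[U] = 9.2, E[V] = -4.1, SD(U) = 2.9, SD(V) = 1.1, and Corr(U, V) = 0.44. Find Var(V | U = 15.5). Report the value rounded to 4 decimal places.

For a bivariate normal, Var(V | U=x) = σ_V²(1 − ρ²).
Var(V | U=15.5) = (1.1)²·(1 − (0.44)²) = 1.21·0.8064 = 0.9757.

0.9757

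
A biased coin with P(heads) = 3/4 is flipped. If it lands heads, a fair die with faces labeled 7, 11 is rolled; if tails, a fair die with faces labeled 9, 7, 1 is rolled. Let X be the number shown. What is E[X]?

E[X | heads] = (7+11)/2 = 9.
E[X | tails] = (9+7+1)/3 = 17/3.
E[X] = (3/4)·(9) + (1/4)·(17/3) = 49/6.

49/6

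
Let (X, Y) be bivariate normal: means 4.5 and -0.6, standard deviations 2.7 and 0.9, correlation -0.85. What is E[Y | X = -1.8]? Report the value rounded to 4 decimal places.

E[Y | X=x] = μ_Y + ρ(σ_Y/σ_X)(x − μ_X) for jointly normal variables.
E[Y | X=-1.8] = -0.6 + (-0.85)·(0.9/2.7)·(-1.8 − (4.5)) = -0.6 + (-0.28333)·(-6.3) = 1.1850.

1.1850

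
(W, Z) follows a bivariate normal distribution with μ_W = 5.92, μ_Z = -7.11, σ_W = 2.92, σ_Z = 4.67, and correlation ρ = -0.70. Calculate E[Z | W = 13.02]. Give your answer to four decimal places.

E[Z | W=x] = μ_Z + ρ(σ_Z/σ_W)(x − μ_W) for jointly normal variables.
E[Z | W=13.02] = -7.11 + (-0.70)·(4.67/2.92)·(13.02 − (5.92)) = -7.11 + (-1.11952)·(7.1) = -15.0586.

-15.0586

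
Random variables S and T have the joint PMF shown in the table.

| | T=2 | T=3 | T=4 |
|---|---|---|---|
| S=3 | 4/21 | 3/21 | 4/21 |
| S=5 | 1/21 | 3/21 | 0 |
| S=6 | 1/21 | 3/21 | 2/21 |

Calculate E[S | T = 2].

23/6

P(T = 2) = 2/7.
Σ S·P over the event = 3·(4/21) + 5·(1/21) + 6·(1/21) = 23/21.
E[S | T = 2] = (23/21) / (2/7) = 23/6.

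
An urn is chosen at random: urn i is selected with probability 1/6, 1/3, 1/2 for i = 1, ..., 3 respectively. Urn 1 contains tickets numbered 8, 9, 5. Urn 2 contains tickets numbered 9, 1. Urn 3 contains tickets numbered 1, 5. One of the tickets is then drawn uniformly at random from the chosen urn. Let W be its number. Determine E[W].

79/18

E[W | urn 1] = (8+9+5)/3 = 22/3.
E[W | urn 2] = (9+1)/2 = 5.
E[W | urn 3] = (1+5)/2 = 3.
E[W] = (1/6)·(22/3) + (1/3)·(5) + (1/2)·(3) = 79/18.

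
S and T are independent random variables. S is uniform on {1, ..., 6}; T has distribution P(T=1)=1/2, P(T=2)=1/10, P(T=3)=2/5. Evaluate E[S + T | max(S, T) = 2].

P(max(S, T) = 2) = 7/60.
Summing (S+T)·P(x,y) over outcomes with max(S, T) = 2 gives 11/30.
E[S + T | max(S, T) = 2] = (11/30) / (7/60) = 22/7.

22/7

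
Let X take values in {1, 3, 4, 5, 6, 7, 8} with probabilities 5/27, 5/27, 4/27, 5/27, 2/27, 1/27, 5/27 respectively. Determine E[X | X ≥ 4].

100/17

P(X ≥ 4) = 17/27.
Σ over the event: 4·4/27 + 5·5/27 + 6·2/27 + 7·1/27 + 8·5/27 = 100/27.
E[X | X ≥ 4] = (100/27) / (17/27) = 100/17.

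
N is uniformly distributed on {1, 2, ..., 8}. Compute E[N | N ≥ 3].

11/2

Given N ≥ 3, N is equally likely to be any of {3, 4, 5, 6, 7, 8}.
E[N | N ≥ 3] = (3 + 4 + 5 + 6 + 7 + 8) / 6 = 11/2.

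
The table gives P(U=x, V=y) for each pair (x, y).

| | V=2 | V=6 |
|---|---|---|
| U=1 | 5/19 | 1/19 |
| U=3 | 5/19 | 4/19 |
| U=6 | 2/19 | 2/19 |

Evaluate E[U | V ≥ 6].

25/7

P(V ≥ 6) = 7/19.
Σ U·P over the event = 1·(1/19) + 3·(4/19) + 6·(2/19) = 25/19.
E[U | V ≥ 6] = (25/19) / (7/19) = 25/7.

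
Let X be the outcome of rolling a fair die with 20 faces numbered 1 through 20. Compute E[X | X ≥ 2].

P(X ≥ 2) = 19/20.
E[X | X ≥ 2] = (209/20) / (19/20) = 11.

11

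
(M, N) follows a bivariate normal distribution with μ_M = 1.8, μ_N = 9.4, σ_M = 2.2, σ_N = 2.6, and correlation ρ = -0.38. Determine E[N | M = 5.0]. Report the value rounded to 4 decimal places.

For a bivariate normal, E[N | M=x] = μ_N + ρ·(σ_N/σ_M)·(x − μ_M).
E[N | M=5.0] = 9.4 + (-0.38)·(2.6/2.2)·(5.0 − (1.8)) = 9.4 + (-0.44909)·(3.2) = 7.9629.

7.9629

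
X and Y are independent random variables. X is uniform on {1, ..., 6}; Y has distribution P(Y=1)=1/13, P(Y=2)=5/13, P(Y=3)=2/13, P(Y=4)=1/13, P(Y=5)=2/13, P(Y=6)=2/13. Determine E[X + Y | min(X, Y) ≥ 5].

11

P(min(X, Y) ≥ 5) = 4/39.
Summing (X+Y)·P(x,y) over outcomes with min(X, Y) ≥ 5 gives 44/39.
E[X + Y | min(X, Y) ≥ 5] = (44/39) / (4/39) = 11.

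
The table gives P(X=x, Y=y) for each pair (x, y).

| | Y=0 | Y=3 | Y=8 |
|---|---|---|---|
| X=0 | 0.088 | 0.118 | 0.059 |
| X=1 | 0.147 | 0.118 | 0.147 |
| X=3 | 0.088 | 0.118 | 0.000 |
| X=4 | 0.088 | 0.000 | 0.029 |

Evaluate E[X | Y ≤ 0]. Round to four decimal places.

P(Y ≤ 0) = 0.411.
Σ X·P over the event = 0·(0.088) + 1·(0.147) + 3·(0.088) + 4·(0.088) = 0.763.
E[X | Y ≤ 0] = (0.763) / (0.411) = 1.8564.

1.8564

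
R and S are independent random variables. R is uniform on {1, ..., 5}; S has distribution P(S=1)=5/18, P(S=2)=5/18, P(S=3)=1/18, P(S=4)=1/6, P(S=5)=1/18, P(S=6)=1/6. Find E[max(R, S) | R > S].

P(R > S) = 4/9.
Summing max(R,S)·P(x,y) over outcomes with R > S gives 77/45.
E[max(R, S) | R > S] = (77/45) / (4/9) = 77/20.

77/20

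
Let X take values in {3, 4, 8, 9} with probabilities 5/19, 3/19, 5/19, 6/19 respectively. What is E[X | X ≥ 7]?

94/11

P(X ≥ 7) = 11/19.
Σ over the event: 8·5/19 + 9·6/19 = 94/19.
E[X | X ≥ 7] = (94/19) / (11/19) = 94/11.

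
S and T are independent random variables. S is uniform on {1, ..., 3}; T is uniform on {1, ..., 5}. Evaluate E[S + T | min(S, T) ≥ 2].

Outcomes with min(S, T) ≥ 2: (2,2), (2,3), (2,4), (2,5), (3,2), (3,3), (3,4), (3,5), each with probability 1/15.
E[S + T | min(S, T) ≥ 2] = (4 + 5 + 6 + 7 + 5 + 6 + 7 + 8) / 8 = 6.

6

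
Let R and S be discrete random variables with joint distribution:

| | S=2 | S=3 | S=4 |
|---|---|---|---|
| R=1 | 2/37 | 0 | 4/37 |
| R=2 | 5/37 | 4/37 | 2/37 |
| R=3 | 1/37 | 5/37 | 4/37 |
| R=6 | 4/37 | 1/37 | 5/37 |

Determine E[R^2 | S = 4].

76/5

P(S = 4) = 15/37.
Summing R^2·P(R=x,S=y) over the conditioning event gives 228/37.
E[R^2 | S = 4] = (228/37) / (15/37) = 76/5.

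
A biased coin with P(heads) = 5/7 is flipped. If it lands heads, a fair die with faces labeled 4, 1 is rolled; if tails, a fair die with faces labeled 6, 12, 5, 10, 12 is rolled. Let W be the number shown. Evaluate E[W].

61/14

E[W | heads] = (4+1)/2 = 5/2.
E[W | tails] = (6+12+5+10+12)/5 = 9.
By the law of total expectation,
E[W] = (5/7)·(5/2) + (2/7)·(9) = 61/14.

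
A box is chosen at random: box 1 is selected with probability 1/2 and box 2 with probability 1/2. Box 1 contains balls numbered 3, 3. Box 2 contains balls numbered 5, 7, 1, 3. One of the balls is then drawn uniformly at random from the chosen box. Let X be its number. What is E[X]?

7/2

E[X | box 1] = (3+3)/2 = 3.
E[X | box 2] = (5+7+1+3)/4 = 4.
E[X] = (1/2)·(3) + (1/2)·(4) = 7/2.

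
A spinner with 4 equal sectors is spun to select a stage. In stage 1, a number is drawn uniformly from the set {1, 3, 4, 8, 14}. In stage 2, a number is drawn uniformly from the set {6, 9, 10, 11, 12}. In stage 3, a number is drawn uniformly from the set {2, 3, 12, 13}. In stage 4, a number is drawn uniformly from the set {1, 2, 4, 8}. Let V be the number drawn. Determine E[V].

E[V | stage 1] = (1+3+4+8+14)/5 = 6.
E[V | stage 2] = (6+9+10+11+12)/5 = 48/5.
E[V | stage 3] = (2+3+12+13)/4 = 15/2.
E[V | stage 4] = (1+2+4+8)/4 = 15/4.
By the law of total expectation,
E[V] = (1/4)·(6) + (1/4)·(48/5) + (1/4)·(15/2) + (1/4)·(15/4) = 537/80.

537/80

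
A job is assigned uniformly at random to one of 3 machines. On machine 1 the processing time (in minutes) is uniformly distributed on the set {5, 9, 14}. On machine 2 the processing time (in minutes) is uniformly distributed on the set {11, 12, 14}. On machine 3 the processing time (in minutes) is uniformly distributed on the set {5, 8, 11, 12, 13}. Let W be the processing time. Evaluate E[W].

E[W | machine 1] = (5+9+14)/3 = 28/3.
E[W | machine 2] = (11+12+14)/3 = 37/3.
E[W | machine 3] = (5+8+11+12+13)/5 = 49/5.
By the law of total expectation,
E[W] = (1/3)·(28/3) + (1/3)·(37/3) + (1/3)·(49/5) = 472/45.

472/45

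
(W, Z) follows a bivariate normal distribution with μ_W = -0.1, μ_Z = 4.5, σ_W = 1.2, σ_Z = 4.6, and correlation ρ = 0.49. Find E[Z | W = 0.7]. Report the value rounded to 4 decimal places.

The regression of Z on W has slope ρ·σ_Z/σ_W and passes through (μ_W, μ_Z).
E[Z | W=0.7] = 4.5 + (0.49)·(4.6/1.2)·(0.7 − (-0.1)) = 4.5 + (1.87833)·(0.8) = 6.0027.

6.0027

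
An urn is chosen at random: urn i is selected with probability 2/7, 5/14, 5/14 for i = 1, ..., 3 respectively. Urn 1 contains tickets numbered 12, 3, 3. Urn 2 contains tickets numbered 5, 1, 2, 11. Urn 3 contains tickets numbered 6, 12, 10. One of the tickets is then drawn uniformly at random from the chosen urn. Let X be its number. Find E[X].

E[X | urn 1] = (12+3+3)/3 = 6.
E[X | urn 2] = (5+1+2+11)/4 = 19/4.
E[X | urn 3] = (6+12+10)/3 = 28/3.
By the law of total expectation,
E[X] = (2/7)·(6) + (5/14)·(19/4) + (5/14)·(28/3) = 1133/168.

1133/168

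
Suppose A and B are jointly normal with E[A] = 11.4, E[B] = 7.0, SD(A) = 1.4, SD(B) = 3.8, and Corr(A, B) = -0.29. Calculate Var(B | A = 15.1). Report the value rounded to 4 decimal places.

13.2256

Var(B | A=x) = (1 − ρ²)·σ_B².
Var(B | A=15.1) = (3.8)²·(1 − (-0.29)²) = 14.44·0.9159 = 13.2256.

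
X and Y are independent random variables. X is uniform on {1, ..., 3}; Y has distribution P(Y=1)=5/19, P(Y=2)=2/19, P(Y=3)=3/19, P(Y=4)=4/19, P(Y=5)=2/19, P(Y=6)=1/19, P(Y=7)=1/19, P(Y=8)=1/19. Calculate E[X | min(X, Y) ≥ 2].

5/2

P(min(X, Y) ≥ 2) = 28/57.
Summing X·P(x,y) over outcomes with min(X, Y) ≥ 2 gives 70/57.
E[X | min(X, Y) ≥ 2] = (70/57) / (28/57) = 5/2.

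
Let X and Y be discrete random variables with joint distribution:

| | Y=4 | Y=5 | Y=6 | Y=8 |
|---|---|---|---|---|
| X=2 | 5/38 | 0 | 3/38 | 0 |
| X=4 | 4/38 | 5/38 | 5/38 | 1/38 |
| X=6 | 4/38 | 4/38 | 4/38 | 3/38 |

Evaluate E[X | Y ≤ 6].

72/17

P(Y ≤ 6) = 17/19.
Summing X·P(X=x,Y=y) over the conditioning event gives 72/19.
E[X | Y ≤ 6] = (72/19) / (17/19) = 72/17.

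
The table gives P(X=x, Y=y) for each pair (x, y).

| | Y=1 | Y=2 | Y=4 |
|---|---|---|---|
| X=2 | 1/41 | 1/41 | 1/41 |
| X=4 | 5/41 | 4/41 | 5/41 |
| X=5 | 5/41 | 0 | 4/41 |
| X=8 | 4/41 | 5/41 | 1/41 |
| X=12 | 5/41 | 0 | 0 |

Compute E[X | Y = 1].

P(Y = 1) = 20/41.
Σ X·P over the event = 2·(1/41) + 4·(5/41) + 5·(5/41) + 8·(4/41) + 12·(5/41) = 139/41.
E[X | Y = 1] = (139/41) / (20/41) = 139/20.

139/20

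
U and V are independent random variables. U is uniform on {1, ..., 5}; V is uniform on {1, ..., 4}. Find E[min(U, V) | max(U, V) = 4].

16/7

Outcomes with max(U, V) = 4: (1,4), (2,4), (3,4), (4,1), (4,2), (4,3), (4,4), each with probability 1/20.
E[min(U, V) | max(U, V) = 4] = (1 + 2 + 3 + 1 + 2 + 3 + 4) / 7 = 16/7.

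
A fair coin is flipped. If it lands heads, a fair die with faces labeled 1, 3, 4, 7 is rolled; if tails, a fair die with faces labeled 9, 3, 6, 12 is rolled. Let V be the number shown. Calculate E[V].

E[V | heads] = (1+3+4+7)/4 = 15/4.
E[V | tails] = (9+3+6+12)/4 = 15/2.
By the law of total expectation,
E[V] = (1/2)·(15/4) + (1/2)·(15/2) = 45/8.

45/8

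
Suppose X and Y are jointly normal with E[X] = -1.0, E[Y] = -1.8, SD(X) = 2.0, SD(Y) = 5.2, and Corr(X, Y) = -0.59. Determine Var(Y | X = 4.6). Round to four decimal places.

17.6274

Var(Y | X=x) = (1 − ρ²)·σ_Y².
Var(Y | X=4.6) = (5.2)²·(1 − (-0.59)²) = 27.04·0.6519 = 17.6274.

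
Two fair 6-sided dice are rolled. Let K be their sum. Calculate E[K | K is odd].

7

P(K is odd) = 1/2.
Σ over the event: 3·1/18 + 5·1/9 + 7·1/6 + 9·1/9 + 11·1/18 = 7/2.
E[K | K is odd] = (7/2) / (1/2) = 7.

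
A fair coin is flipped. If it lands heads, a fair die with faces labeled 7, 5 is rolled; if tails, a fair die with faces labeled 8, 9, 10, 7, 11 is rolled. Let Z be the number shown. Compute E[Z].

15/2

E[Z | heads] = (7+5)/2 = 6.
E[Z | tails] = (8+9+10+7+11)/5 = 9.
E[Z] = (1/2)·(6) + (1/2)·(9) = 15/2.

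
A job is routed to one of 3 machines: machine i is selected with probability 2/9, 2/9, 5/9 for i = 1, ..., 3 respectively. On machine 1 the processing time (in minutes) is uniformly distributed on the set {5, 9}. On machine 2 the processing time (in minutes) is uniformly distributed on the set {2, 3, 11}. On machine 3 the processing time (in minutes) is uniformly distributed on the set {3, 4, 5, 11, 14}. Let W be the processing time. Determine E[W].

185/27

E[W | machine 1] = (5+9)/2 = 7.
E[W | machine 2] = (2+3+11)/3 = 16/3.
E[W | machine 3] = (3+4+5+11+14)/5 = 37/5.
E[W] = (2/9)·(7) + (2/9)·(16/3) + (5/9)·(37/5) = 185/27.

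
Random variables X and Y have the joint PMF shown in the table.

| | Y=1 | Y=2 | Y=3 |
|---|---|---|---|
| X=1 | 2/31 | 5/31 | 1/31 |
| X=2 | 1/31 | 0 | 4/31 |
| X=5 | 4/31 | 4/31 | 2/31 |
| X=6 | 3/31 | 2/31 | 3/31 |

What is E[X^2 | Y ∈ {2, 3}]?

352/21

P(Y ∈ {2, 3}) = 21/31.
Summing X^2·P(X=x,Y=y) over the conditioning event gives 352/31.
E[X^2 | Y ∈ {2, 3}] = (352/31) / (21/31) = 352/21.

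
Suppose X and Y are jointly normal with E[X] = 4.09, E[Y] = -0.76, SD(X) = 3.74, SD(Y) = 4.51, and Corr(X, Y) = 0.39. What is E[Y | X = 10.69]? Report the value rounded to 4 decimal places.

E[Y | X=x] = μ_Y + ρ(σ_Y/σ_X)(x − μ_X) for jointly normal variables.
E[Y | X=10.69] = -0.76 + (0.39)·(4.51/3.74)·(10.69 − (4.09)) = -0.76 + (0.47029)·(6.6) = 2.3439.

2.3439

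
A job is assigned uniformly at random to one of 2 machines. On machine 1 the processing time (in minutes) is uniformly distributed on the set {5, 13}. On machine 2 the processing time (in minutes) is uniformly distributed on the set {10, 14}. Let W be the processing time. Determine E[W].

E[W | machine 1] = (5+13)/2 = 9.
E[W | machine 2] = (10+14)/2 = 12.
E[W] = (1/2)·(9) + (1/2)·(12) = 21/2.

21/2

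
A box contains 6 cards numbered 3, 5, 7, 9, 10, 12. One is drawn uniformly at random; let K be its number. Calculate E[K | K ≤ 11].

P(K ≤ 11) = 5/6.
Σ over the event: 3·1/6 + 5·1/6 + 7·1/6 + 9·1/6 + 10·1/6 = 17/3.
E[K | K ≤ 11] = (17/3) / (5/6) = 34/5.

34/5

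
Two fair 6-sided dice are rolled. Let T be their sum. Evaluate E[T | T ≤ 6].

P(T ≤ 6) = 5/12.
Σ over the event: 2·1/36 + 3·1/18 + 4·1/12 + 5·1/9 + 6·5/36 = 35/18.
E[T | T ≤ 6] = (35/18) / (5/12) = 14/3.

14/3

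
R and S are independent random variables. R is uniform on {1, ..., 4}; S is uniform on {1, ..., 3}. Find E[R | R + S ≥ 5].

Outcomes with R + S ≥ 5: (2,3), (3,2), (3,3), (4,1), (4,2), (4,3), each with probability 1/12.
E[R | R + S ≥ 5] = (2 + 3 + 3 + 4 + 4 + 4) / 6 = 10/3.

10/3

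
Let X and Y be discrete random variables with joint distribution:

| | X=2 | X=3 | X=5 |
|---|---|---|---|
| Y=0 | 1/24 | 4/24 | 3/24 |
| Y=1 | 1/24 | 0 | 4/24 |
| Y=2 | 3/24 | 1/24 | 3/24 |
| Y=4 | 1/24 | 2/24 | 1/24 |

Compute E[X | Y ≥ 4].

P(Y ≥ 4) = 1/6.
Σ X·P over the event = 2·(1/24) + 3·(2/24) + 5·(1/24) = 13/24.
E[X | Y ≥ 4] = (13/24) / (1/6) = 13/4.

13/4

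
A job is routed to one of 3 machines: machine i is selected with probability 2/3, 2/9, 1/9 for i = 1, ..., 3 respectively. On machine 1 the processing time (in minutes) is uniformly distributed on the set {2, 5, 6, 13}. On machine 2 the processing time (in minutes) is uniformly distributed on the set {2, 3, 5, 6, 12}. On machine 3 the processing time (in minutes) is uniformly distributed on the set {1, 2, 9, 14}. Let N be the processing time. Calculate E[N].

E[N | machine 1] = (2+5+6+13)/4 = 13/2.
E[N | machine 2] = (2+3+5+6+12)/5 = 28/5.
E[N | machine 3] = (1+2+9+14)/4 = 13/2.
E[N] = (2/3)·(13/2) + (2/9)·(28/5) + (1/9)·(13/2) = 63/10.

63/10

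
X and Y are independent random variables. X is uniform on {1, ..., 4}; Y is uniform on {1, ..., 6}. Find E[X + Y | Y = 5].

Outcomes with Y = 5: (1,5), (2,5), (3,5), (4,5), each with probability 1/24.
E[X + Y | Y = 5] = (6 + 7 + 8 + 9) / 4 = 15/2.

15/2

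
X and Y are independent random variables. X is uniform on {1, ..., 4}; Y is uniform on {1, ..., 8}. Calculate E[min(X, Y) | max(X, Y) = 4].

P(max(X, Y) = 4) = 7/32.
Summing min(X,Y)·P(x,y) over outcomes with max(X, Y) = 4 gives 1/2.
E[min(X, Y) | max(X, Y) = 4] = (1/2) / (7/32) = 16/7.

16/7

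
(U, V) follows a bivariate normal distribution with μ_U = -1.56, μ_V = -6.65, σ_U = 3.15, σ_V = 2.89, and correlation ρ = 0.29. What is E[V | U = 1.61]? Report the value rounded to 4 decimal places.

The regression of V on U has slope ρ·σ_V/σ_U and passes through (μ_U, μ_V).
E[V | U=1.61] = -6.65 + (0.29)·(2.89/3.15)·(1.61 − (-1.56)) = -6.65 + (0.26606)·(3.17) = -5.8066.

-5.8066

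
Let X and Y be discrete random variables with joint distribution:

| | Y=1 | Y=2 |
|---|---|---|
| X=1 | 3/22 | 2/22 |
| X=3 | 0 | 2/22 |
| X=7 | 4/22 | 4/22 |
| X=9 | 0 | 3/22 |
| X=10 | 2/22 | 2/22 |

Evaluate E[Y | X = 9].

P(X = 9) = 3/22.
Σ Y·P over the event = 2·(3/22) = 3/11.
E[Y | X = 9] = (3/11) / (3/22) = 2.

2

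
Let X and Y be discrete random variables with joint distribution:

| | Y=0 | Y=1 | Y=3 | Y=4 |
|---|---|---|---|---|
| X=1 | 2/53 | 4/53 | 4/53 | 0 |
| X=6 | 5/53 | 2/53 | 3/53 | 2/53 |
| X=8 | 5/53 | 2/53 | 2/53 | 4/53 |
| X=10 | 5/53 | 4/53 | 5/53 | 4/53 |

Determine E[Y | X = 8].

P(X = 8) = 13/53.
Σ Y·P over the event = 0·(5/53) + 1·(2/53) + 3·(2/53) + 4·(4/53) = 24/53.
E[Y | X = 8] = (24/53) / (13/53) = 24/13.

24/13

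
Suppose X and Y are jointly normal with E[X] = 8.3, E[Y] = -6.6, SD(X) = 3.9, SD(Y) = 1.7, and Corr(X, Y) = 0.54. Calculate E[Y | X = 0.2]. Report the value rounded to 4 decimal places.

The regression of Y on X has slope ρ·σ_Y/σ_X and passes through (μ_X, μ_Y).
E[Y | X=0.2] = -6.6 + (0.54)·(1.7/3.9)·(0.2 − (8.3)) = -6.6 + (0.23538)·(-8.1) = -8.5066.

-8.5066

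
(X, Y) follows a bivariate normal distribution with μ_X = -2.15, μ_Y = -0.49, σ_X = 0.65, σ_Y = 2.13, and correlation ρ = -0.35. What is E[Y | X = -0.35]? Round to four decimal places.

E[Y | X=x] = μ_Y + ρ(σ_Y/σ_X)(x − μ_X) for jointly normal variables.
E[Y | X=-0.35] = -0.49 + (-0.35)·(2.13/0.65)·(-0.35 − (-2.15)) = -0.49 + (-1.14692)·(1.8) = -2.5545.

-2.5545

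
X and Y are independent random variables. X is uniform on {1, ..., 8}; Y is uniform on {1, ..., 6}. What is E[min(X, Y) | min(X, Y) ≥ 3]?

P(min(X, Y) ≥ 3) = 1/2.
Summing min(X,Y)·P(x,y) over outcomes with min(X, Y) ≥ 3 gives 49/24.
E[min(X, Y) | min(X, Y) ≥ 3] = (49/24) / (1/2) = 49/12.

49/12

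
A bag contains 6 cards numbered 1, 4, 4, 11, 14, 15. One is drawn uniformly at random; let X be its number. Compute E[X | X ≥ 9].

40/3

P(X ≥ 9) = 1/2.
Σ over the event: 11·1/6 + 14·1/6 + 15·1/6 = 20/3.
E[X | X ≥ 9] = (20/3) / (1/2) = 40/3.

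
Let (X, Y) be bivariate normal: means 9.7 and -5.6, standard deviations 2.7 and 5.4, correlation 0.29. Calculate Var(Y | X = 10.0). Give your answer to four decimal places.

26.7076

For a bivariate normal, Var(Y | X=x) = σ_Y²(1 − ρ²).
Var(Y | X=10.0) = (5.4)²·(1 − (0.29)²) = 29.16·0.9159 = 26.7076.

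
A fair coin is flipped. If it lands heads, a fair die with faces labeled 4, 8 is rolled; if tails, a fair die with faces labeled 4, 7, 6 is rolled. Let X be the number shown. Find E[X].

35/6

E[X | heads] = (4+8)/2 = 6.
E[X | tails] = (4+7+6)/3 = 17/3.
E[X] = (1/2)·(6) + (1/2)·(17/3) = 35/6.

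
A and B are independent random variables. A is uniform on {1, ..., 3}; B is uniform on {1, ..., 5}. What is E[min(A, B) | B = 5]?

2

P(B = 5) = 1/5.
Summing min(A,B)·P(x,y) over outcomes with B = 5 gives 2/5.
E[min(A, B) | B = 5] = (2/5) / (1/5) = 2.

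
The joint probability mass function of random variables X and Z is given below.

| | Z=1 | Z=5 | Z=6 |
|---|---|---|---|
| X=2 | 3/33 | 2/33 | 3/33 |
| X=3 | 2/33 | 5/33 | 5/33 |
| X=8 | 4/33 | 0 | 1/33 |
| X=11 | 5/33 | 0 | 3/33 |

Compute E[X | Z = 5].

19/7

P(Z = 5) = 7/33.
Σ X·P over the event = 2·(2/33) + 3·(5/33) = 19/33.
E[X | Z = 5] = (19/33) / (7/33) = 19/7.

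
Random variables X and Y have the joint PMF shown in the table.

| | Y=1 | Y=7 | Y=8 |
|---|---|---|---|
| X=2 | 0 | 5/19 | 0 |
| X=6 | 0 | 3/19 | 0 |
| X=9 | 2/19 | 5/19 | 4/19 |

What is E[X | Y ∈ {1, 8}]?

P(Y ∈ {1, 8}) = 6/19.
Σ X·P over the event = 9·(2/19) + 9·(4/19) = 54/19.
E[X | Y ∈ {1, 8}] = (54/19) / (6/19) = 9.

9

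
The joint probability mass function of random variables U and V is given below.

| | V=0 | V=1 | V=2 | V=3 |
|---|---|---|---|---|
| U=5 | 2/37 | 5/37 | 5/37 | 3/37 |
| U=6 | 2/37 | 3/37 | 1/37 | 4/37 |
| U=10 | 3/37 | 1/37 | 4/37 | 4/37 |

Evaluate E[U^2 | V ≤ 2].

P(V ≤ 2) = 26/37.
Summing U^2·P(U=x,V=y) over the conditioning event gives 1316/37.
E[U^2 | V ≤ 2] = (1316/37) / (26/37) = 658/13.

658/13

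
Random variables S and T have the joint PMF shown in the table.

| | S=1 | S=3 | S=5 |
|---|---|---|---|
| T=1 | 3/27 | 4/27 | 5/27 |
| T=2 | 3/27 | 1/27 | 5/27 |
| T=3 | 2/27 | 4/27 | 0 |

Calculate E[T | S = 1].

15/8

P(S = 1) = 8/27.
Σ T·P over the event = 1·(3/27) + 2·(3/27) + 3·(2/27) = 5/9.
E[T | S = 1] = (5/9) / (8/27) = 15/8.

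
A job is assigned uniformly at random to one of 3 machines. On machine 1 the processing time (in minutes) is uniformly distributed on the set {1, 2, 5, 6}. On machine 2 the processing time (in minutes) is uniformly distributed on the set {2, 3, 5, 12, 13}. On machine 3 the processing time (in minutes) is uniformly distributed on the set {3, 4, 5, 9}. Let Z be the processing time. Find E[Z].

E[Z | machine 1] = (1+2+5+6)/4 = 7/2.
E[Z | machine 2] = (2+3+5+12+13)/5 = 7.
E[Z | machine 3] = (3+4+5+9)/4 = 21/4.
E[Z] = (1/3)·(7/2) + (1/3)·(7) + (1/3)·(21/4) = 21/4.

21/4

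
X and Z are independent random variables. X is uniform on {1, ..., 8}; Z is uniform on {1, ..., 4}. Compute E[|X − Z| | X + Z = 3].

1

Outcomes with X + Z = 3: (1,2), (2,1), each with probability 1/32.
E[|X − Z| | X + Z = 3] = (1 + 1) / 2 = 1.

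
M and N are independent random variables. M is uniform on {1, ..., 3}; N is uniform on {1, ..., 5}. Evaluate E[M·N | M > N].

11/3

P(M > N) = 1/5.
Summing MN·P(x,y) over outcomes with M > N gives 11/15.
E[M·N | M > N] = (11/15) / (1/5) = 11/3.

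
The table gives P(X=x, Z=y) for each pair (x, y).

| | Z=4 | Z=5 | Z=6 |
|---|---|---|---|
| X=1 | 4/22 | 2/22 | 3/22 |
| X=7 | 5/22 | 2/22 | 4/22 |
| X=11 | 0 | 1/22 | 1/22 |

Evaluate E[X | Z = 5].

27/5

P(Z = 5) = 5/22.
Σ X·P over the event = 1·(2/22) + 7·(2/22) + 11·(1/22) = 27/22.
E[X | Z = 5] = (27/22) / (5/22) = 27/5.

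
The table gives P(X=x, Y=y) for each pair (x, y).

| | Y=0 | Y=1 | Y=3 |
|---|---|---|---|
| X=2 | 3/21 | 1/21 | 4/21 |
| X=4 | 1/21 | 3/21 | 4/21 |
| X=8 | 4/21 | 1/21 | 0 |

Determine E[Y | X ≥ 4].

P(X ≥ 4) = 13/21.
Σ Y·P over the event = 0·(1/21) + 1·(3/21) + 3·(4/21) + 0·(4/21) + 1·(1/21) = 16/21.
E[Y | X ≥ 4] = (16/21) / (13/21) = 16/13.

16/13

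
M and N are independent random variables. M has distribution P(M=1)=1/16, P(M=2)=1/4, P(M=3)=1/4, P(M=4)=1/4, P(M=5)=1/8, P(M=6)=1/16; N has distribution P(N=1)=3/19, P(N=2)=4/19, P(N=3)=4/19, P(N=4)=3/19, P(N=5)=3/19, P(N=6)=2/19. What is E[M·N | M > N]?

1174/129

P(M > N) = 129/304.
Summing MN·P(x,y) over outcomes with M > N gives 587/152.
E[M·N | M > N] = (587/152) / (129/304) = 1174/129.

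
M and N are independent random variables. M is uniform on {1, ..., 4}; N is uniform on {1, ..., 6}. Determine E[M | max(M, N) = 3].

12/5

P(max(M, N) = 3) = 5/24.
Summing M·P(x,y) over outcomes with max(M, N) = 3 gives 1/2.
E[M | max(M, N) = 3] = (1/2) / (5/24) = 12/5.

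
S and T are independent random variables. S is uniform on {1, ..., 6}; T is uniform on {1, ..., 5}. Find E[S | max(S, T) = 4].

Outcomes with max(S, T) = 4: (1,4), (2,4), (3,4), (4,1), (4,2), (4,3), (4,4), each with probability 1/30.
E[S | max(S, T) = 4] = (1 + 2 + 3 + 4 + 4 + 4 + 4) / 7 = 22/7.

22/7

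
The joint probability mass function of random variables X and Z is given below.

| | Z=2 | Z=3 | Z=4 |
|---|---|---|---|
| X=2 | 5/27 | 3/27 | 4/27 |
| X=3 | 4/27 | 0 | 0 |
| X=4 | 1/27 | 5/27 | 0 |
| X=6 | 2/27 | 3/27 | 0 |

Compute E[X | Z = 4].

2

P(Z = 4) = 4/27.
Σ X·P over the event = 2·(4/27) = 8/27.
E[X | Z = 4] = (8/27) / (4/27) = 2.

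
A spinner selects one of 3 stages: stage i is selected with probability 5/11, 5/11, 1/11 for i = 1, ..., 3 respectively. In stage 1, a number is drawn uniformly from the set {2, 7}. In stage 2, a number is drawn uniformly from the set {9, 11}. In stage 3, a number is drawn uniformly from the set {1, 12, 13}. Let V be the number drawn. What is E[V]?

E[V | stage 1] = (2+7)/2 = 9/2.
E[V | stage 2] = (9+11)/2 = 10.
E[V | stage 3] = (1+12+13)/3 = 26/3.
By the law of total expectation,
E[V] = (5/11)·(9/2) + (5/11)·(10) + (1/11)·(26/3) = 487/66.

487/66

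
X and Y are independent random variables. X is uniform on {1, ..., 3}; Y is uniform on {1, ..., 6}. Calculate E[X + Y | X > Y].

4

Outcomes with X > Y: (2,1), (3,1), (3,2), each with probability 1/18.
E[X + Y | X > Y] = (3 + 4 + 5) / 3 = 4.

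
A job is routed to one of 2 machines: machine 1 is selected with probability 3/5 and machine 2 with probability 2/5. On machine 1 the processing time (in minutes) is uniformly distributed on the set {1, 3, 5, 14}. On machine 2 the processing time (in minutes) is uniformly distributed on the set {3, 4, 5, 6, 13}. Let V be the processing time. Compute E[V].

E[V | machine 1] = (1+3+5+14)/4 = 23/4.
E[V | machine 2] = (3+4+5+6+13)/5 = 31/5.
By the law of total expectation,
E[V] = (3/5)·(23/4) + (2/5)·(31/5) = 593/100.

593/100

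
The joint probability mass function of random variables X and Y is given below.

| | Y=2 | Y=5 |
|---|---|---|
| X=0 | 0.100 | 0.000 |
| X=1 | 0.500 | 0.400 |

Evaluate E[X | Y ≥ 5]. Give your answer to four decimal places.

1.0000

P(Y ≥ 5) = 0.400.
Summing X·P(X=x,Y=y) over the conditioning event gives 0.400.
E[X | Y ≥ 5] = (0.400) / (0.400) = 1.0000.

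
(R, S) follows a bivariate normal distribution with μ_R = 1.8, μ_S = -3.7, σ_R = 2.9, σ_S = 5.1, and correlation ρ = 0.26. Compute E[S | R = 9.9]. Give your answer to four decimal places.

0.0037

E[S | R=x] = μ_S + ρ(σ_S/σ_R)(x − μ_R) for jointly normal variables.
E[S | R=9.9] = -3.7 + (0.26)·(5.1/2.9)·(9.9 − (1.8)) = -3.7 + (0.457241)·(8.1) = 0.0037.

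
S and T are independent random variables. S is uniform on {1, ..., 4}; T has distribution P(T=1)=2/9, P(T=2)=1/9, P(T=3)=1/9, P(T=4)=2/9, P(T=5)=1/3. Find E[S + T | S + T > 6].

109/14

P(S + T > 6) = 7/18.
Summing (S+T)·P(x,y) over outcomes with S + T > 6 gives 109/36.
E[S + T | S + T > 6] = (109/36) / (7/18) = 109/14.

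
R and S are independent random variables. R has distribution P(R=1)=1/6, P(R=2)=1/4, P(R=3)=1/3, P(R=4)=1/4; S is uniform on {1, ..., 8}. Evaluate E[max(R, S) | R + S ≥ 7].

P(R + S ≥ 7) = 7/12.
Summing max(R,S)·P(x,y) over outcomes with R + S ≥ 7 gives 57/16.
E[max(R, S) | R + S ≥ 7] = (57/16) / (7/12) = 171/28.

171/28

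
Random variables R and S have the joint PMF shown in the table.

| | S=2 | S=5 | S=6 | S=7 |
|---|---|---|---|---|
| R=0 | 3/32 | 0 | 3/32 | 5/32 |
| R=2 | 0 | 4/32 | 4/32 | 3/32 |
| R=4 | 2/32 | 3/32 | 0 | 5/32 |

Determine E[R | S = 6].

P(S = 6) = 7/32.
Σ R·P over the event = 0·(3/32) + 2·(4/32) = 1/4.
E[R | S = 6] = (1/4) / (7/32) = 8/7.

8/7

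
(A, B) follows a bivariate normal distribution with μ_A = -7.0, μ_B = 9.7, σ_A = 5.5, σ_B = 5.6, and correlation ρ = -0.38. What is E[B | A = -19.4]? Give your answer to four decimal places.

14.4977

E[B | A=x] = μ_B + ρ(σ_B/σ_A)(x − μ_A) for jointly normal variables.
E[B | A=-19.4] = 9.7 + (-0.38)·(5.6/5.5)·(-19.4 − (-7.0)) = 9.7 + (-0.38691)·(-12.4) = 14.4977.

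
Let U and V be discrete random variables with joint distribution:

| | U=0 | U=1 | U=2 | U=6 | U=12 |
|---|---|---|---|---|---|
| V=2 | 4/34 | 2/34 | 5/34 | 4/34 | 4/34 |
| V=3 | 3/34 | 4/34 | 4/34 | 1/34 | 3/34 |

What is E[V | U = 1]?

8/3

P(U = 1) = 3/17.
Σ V·P over the event = 2·(2/34) + 3·(4/34) = 8/17.
E[V | U = 1] = (8/17) / (3/17) = 8/3.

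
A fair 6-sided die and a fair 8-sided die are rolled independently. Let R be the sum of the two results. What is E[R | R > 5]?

P(R > 5) = 19/24.
E[R | R > 5] = (43/6) / (19/24) = 172/19.

172/19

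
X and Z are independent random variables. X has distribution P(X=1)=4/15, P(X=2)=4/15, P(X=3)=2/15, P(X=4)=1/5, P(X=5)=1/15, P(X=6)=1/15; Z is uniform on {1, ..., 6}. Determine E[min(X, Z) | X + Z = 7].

2

P(X + Z = 7) = 1/6.
Summing min(X,Z)·P(x,y) over outcomes with X + Z = 7 gives 1/3.
E[min(X, Z) | X + Z = 7] = (1/3) / (1/6) = 2.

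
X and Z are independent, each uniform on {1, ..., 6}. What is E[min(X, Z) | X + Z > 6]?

23/7

P(X + Z > 6) = 7/12.
Summing min(X,Z)·P(x,y) over outcomes with X + Z > 6 gives 23/12.
E[min(X, Z) | X + Z > 6] = (23/12) / (7/12) = 23/7.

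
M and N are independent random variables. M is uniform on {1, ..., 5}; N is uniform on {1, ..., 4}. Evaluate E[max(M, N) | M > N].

4

Outcomes with M > N: (2,1), (3,1), (3,2), (4,1), (4,2), (4,3), (5,1), (5,2), (5,3), (5,4), each with probability 1/20.
E[max(M, N) | M > N] = (2 + 3 + 3 + 4 + 4 + 4 + 5 + 5 + 5 + 5) / 10 = 4.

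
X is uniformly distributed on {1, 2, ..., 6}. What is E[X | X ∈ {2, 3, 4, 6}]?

P(X ∈ {2, 3, 4, 6}) = 2/3.
Σ over the event: 2·1/6 + 3·1/6 + 4·1/6 + 6·1/6 = 5/2.
E[X | X ∈ {2, 3, 4, 6}] = (5/2) / (2/3) = 15/4.

15/4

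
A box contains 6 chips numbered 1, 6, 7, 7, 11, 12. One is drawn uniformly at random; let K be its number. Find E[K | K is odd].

P(K is odd) = 2/3.
Σ over the event: 1·1/6 + 7·1/3 + 11·1/6 = 13/3.
E[K | K is odd] = (13/3) / (2/3) = 13/2.

13/2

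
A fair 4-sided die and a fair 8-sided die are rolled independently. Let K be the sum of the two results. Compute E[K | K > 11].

P(K > 11) = 1/32.
Σ over the event: 12·1/32 = 3/8.
E[K | K > 11] = (3/8) / (1/32) = 12.

12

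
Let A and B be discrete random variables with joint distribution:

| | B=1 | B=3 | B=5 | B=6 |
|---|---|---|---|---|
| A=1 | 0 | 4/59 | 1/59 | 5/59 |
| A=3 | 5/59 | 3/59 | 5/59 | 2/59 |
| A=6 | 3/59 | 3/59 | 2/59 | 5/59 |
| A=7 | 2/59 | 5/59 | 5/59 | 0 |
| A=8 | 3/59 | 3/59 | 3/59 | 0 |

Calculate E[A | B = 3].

5

P(B = 3) = 18/59.
Summing A·P(A=x,B=y) over the conditioning event gives 90/59.
E[A | B = 3] = (90/59) / (18/59) = 5.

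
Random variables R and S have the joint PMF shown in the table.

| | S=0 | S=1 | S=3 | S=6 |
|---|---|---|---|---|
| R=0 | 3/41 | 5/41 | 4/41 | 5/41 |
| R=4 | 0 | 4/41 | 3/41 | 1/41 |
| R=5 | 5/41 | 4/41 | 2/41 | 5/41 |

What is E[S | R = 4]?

P(R = 4) = 8/41.
Σ S·P over the event = 1·(4/41) + 3·(3/41) + 6·(1/41) = 19/41.
E[S | R = 4] = (19/41) / (8/41) = 19/8.

19/8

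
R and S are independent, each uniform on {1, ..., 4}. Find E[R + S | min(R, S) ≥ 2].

6

Outcomes with min(R, S) ≥ 2: (2,2), (2,3), (2,4), (3,2), (3,3), (3,4), (4,2), (4,3), (4,4), each with probability 1/16.
E[R + S | min(R, S) ≥ 2] = (4 + 5 + 6 + 5 + 6 + 7 + 6 + 7 + 8) / 9 = 6.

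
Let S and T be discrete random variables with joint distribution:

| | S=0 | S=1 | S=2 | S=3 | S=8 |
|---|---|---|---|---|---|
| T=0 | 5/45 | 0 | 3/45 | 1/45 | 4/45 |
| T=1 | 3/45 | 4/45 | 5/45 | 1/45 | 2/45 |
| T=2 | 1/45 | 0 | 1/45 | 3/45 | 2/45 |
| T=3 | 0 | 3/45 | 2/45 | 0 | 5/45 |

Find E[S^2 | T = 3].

331/10

P(T = 3) = 2/9.
Σ S^2·P over the event = 1·(3/45) + 4·(2/45) + 64·(5/45) = 331/45.
E[S^2 | T = 3] = (331/45) / (2/9) = 331/10.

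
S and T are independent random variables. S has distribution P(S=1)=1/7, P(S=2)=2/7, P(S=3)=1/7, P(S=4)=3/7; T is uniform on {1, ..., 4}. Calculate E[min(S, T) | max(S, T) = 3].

11/6

P(max(S, T) = 3) = 3/14.
Summing min(S,T)·P(x,y) over outcomes with max(S, T) = 3 gives 11/28.
E[min(S, T) | max(S, T) = 3] = (11/28) / (3/14) = 11/6.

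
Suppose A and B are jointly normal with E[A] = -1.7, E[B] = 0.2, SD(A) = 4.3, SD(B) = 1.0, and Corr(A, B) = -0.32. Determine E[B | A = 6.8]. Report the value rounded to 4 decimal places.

-0.4326

The regression of B on A has slope ρ·σ_B/σ_A and passes through (μ_A, μ_B).
E[B | A=6.8] = 0.2 + (-0.32)·(1.0/4.3)·(6.8 − (-1.7)) = 0.2 + (-0.074419)·(8.5) = -0.4326.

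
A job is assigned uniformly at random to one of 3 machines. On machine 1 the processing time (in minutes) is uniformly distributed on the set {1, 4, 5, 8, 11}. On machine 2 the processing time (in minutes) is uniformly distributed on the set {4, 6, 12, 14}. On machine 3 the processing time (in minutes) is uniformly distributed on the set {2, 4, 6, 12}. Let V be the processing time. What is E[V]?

104/15

E[V | machine 1] = (1+4+5+8+11)/5 = 29/5.
E[V | machine 2] = (4+6+12+14)/4 = 9.
E[V | machine 3] = (2+4+6+12)/4 = 6.
By the law of total expectation,
E[V] = (1/3)·(29/5) + (1/3)·(9) + (1/3)·(6) = 104/15.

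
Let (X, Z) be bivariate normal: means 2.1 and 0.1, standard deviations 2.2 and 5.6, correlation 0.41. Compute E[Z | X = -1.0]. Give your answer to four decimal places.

-3.1353

For a bivariate normal, E[Z | X=x] = μ_Z + ρ·(σ_Z/σ_X)·(x − μ_X).
E[Z | X=-1.0] = 0.1 + (0.41)·(5.6/2.2)·(-1.0 − (2.1)) = 0.1 + (1.04364)·(-3.1) = -3.1353.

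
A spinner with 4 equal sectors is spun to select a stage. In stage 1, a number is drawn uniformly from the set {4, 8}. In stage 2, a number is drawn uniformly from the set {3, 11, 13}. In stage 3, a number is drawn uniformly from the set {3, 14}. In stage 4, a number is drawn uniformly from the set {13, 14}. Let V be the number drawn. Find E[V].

37/4

E[V | stage 1] = (4+8)/2 = 6.
E[V | stage 2] = (3+11+13)/3 = 9.
E[V | stage 3] = (3+14)/2 = 17/2.
E[V | stage 4] = (13+14)/2 = 27/2.
E[V] = (1/4)·(6) + (1/4)·(9) + (1/4)·(17/2) + (1/4)·(27/2) = 37/4.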